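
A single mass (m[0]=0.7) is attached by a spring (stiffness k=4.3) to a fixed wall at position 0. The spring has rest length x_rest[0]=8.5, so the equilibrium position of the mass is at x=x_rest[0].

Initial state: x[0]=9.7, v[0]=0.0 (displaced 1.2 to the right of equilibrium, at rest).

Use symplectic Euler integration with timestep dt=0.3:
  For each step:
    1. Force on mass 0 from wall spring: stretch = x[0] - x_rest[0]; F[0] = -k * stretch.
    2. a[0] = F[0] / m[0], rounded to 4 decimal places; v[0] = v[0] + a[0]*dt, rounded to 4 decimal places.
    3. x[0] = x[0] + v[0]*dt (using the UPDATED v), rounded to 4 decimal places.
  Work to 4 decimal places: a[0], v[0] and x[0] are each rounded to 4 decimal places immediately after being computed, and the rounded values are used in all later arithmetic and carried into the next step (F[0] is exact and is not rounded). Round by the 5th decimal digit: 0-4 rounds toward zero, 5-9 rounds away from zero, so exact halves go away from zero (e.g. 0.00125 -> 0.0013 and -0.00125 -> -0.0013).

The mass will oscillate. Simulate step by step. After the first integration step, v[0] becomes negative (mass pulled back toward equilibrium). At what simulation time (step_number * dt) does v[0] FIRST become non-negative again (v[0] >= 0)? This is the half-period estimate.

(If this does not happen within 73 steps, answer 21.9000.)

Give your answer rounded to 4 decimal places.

Answer: 1.5000

Derivation:
Step 0: x=[9.7000] v=[0.0000]
Step 1: x=[9.0366] v=[-2.2114]
Step 2: x=[8.0765] v=[-3.2003]
Step 3: x=[7.3505] v=[-2.4199]
Step 4: x=[7.2601] v=[-0.3015]
Step 5: x=[7.8552] v=[1.9835]
First v>=0 after going negative at step 5, time=1.5000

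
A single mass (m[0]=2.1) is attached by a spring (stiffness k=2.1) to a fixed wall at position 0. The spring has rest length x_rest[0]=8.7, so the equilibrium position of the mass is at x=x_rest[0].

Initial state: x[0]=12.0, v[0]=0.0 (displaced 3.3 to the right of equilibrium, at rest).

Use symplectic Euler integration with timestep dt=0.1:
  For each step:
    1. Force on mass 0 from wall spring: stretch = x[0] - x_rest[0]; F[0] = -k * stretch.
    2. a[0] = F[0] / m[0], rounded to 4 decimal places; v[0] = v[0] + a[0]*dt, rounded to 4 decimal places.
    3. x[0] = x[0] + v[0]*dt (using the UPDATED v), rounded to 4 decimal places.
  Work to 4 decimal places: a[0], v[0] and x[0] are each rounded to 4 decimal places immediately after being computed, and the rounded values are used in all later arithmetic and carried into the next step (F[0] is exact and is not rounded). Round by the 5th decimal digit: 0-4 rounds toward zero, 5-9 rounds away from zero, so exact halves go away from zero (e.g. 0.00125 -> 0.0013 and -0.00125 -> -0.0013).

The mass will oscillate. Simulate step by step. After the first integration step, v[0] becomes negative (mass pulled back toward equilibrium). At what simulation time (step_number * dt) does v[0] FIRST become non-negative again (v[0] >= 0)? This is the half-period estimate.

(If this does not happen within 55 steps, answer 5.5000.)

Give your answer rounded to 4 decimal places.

Step 0: x=[12.0000] v=[0.0000]
Step 1: x=[11.9670] v=[-0.3300]
Step 2: x=[11.9013] v=[-0.6567]
Step 3: x=[11.8036] v=[-0.9768]
Step 4: x=[11.6749] v=[-1.2872]
Step 5: x=[11.5164] v=[-1.5847]
Step 6: x=[11.3298] v=[-1.8663]
Step 7: x=[11.1169] v=[-2.1293]
Step 8: x=[10.8798] v=[-2.3710]
Step 9: x=[10.6209] v=[-2.5890]
Step 10: x=[10.3428] v=[-2.7811]
Step 11: x=[10.0483] v=[-2.9454]
Step 12: x=[9.7403] v=[-3.0802]
Step 13: x=[9.4219] v=[-3.1842]
Step 14: x=[9.0963] v=[-3.2564]
Step 15: x=[8.7667] v=[-3.2960]
Step 16: x=[8.4364] v=[-3.3027]
Step 17: x=[8.1088] v=[-3.2763]
Step 18: x=[7.7871] v=[-3.2172]
Step 19: x=[7.4745] v=[-3.1259]
Step 20: x=[7.1742] v=[-3.0034]
Step 21: x=[6.8891] v=[-2.8508]
Step 22: x=[6.6221] v=[-2.6697]
Step 23: x=[6.3759] v=[-2.4619]
Step 24: x=[6.1530] v=[-2.2295]
Step 25: x=[5.9555] v=[-1.9748]
Step 26: x=[5.7855] v=[-1.7004]
Step 27: x=[5.6446] v=[-1.4090]
Step 28: x=[5.5343] v=[-1.1035]
Step 29: x=[5.4556] v=[-0.7869]
Step 30: x=[5.4094] v=[-0.4625]
Step 31: x=[5.3961] v=[-0.1334]
Step 32: x=[5.4158] v=[0.1970]
First v>=0 after going negative at step 32, time=3.2000

Answer: 3.2000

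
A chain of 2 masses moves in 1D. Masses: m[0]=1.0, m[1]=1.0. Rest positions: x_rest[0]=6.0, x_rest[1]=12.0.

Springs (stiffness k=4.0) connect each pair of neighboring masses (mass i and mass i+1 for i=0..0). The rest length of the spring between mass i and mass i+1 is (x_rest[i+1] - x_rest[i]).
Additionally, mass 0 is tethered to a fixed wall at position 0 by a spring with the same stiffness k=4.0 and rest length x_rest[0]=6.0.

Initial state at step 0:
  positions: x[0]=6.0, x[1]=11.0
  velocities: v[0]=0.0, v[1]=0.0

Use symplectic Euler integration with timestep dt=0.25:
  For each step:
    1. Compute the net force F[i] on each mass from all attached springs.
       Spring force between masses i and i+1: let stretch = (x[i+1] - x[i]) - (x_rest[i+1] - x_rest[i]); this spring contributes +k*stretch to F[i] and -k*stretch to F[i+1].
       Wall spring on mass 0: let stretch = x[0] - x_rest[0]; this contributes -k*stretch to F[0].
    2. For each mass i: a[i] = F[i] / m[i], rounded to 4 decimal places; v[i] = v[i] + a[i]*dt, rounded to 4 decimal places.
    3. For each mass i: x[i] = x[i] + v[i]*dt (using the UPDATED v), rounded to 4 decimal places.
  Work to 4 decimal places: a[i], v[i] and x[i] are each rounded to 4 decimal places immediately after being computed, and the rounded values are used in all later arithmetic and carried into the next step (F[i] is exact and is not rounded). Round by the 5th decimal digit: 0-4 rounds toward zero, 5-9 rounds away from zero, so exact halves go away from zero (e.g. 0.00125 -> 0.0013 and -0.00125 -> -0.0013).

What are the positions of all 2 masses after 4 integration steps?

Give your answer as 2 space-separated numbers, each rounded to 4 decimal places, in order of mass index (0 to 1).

Answer: 5.5195 12.1211

Derivation:
Step 0: x=[6.0000 11.0000] v=[0.0000 0.0000]
Step 1: x=[5.7500 11.2500] v=[-1.0000 1.0000]
Step 2: x=[5.4375 11.6250] v=[-1.2500 1.5000]
Step 3: x=[5.3125 11.9531] v=[-0.5000 1.3125]
Step 4: x=[5.5195 12.1211] v=[0.8281 0.6719]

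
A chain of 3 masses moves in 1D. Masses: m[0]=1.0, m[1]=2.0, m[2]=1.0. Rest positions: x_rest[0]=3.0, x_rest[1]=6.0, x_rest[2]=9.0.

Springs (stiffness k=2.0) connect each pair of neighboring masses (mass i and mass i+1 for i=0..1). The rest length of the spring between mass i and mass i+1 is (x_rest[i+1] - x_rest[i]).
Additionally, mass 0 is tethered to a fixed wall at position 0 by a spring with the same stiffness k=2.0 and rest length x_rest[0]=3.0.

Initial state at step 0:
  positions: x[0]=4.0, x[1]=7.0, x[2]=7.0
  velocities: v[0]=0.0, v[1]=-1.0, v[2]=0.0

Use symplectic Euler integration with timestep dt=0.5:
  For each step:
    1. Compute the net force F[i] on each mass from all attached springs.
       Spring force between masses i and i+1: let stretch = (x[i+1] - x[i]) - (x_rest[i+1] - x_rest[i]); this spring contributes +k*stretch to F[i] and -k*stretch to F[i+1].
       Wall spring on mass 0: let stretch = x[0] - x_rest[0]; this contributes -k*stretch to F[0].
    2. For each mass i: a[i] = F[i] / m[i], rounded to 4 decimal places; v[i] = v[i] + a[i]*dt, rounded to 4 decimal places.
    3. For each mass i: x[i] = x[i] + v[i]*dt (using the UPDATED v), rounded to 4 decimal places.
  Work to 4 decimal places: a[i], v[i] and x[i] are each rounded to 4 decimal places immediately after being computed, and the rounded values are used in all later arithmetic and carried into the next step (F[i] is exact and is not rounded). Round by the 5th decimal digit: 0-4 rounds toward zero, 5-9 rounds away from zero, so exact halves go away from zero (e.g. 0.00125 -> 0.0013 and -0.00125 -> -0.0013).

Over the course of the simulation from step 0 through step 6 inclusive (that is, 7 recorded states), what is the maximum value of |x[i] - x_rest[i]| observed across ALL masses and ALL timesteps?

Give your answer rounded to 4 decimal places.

Step 0: x=[4.0000 7.0000 7.0000] v=[0.0000 -1.0000 0.0000]
Step 1: x=[3.5000 5.7500 8.5000] v=[-1.0000 -2.5000 3.0000]
Step 2: x=[2.3750 4.6250 10.1250] v=[-2.2500 -2.2500 3.2500]
Step 3: x=[1.1875 4.3125 10.5000] v=[-2.3750 -0.6250 0.7500]
Step 4: x=[0.9688 4.7657 9.2813] v=[-0.4375 0.9063 -2.4375]
Step 5: x=[2.1641 5.3986 7.3048] v=[2.3906 1.2657 -3.9531]
Step 6: x=[3.8946 5.6994 5.8752] v=[3.4610 0.6016 -2.8593]
Max displacement = 3.1248

Answer: 3.1248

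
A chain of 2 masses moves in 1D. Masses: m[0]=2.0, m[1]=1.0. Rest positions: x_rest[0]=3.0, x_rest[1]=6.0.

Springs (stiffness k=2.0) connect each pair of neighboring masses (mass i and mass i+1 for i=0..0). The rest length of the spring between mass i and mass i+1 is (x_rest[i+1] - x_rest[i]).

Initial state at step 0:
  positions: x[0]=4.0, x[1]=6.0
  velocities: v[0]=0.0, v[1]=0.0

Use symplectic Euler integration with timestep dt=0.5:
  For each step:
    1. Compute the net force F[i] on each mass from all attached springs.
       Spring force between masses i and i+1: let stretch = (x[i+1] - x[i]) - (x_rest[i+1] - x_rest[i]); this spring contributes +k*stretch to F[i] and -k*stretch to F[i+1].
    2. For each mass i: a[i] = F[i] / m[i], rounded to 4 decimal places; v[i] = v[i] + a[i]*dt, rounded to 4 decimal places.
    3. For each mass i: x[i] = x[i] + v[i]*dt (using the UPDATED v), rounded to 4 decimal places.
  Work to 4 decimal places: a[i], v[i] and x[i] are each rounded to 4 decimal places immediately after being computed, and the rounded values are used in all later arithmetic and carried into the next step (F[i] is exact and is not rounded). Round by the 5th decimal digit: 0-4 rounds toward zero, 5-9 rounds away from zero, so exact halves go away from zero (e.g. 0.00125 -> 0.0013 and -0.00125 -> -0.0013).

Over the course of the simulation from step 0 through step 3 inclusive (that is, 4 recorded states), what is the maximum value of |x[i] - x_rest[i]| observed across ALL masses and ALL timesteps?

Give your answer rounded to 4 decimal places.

Step 0: x=[4.0000 6.0000] v=[0.0000 0.0000]
Step 1: x=[3.7500 6.5000] v=[-0.5000 1.0000]
Step 2: x=[3.4375 7.1250] v=[-0.6250 1.2500]
Step 3: x=[3.2969 7.4063] v=[-0.2813 0.5625]
Max displacement = 1.4063

Answer: 1.4063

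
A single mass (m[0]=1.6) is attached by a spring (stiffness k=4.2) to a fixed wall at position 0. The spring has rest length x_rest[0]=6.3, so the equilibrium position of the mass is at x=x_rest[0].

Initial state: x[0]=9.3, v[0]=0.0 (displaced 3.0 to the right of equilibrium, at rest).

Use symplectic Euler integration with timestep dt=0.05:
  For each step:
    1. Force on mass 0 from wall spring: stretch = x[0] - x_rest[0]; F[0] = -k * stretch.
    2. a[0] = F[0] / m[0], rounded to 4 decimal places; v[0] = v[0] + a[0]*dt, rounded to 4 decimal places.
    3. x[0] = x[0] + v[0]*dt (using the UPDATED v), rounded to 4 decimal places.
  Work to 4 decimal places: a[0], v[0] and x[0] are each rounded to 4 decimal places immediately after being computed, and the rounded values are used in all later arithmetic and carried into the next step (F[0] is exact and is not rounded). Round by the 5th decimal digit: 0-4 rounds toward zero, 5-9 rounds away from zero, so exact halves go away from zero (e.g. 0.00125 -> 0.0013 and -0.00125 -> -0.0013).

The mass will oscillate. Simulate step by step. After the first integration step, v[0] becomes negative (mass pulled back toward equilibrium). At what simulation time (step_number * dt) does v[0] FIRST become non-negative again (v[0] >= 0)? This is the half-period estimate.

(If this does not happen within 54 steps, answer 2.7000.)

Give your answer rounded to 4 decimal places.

Answer: 1.9500

Derivation:
Step 0: x=[9.3000] v=[0.0000]
Step 1: x=[9.2803] v=[-0.3938]
Step 2: x=[9.2411] v=[-0.7850]
Step 3: x=[9.1826] v=[-1.1710]
Step 4: x=[9.1051] v=[-1.5493]
Step 5: x=[9.0092] v=[-1.9175]
Step 6: x=[8.8955] v=[-2.2731]
Step 7: x=[8.7648] v=[-2.6138]
Step 8: x=[8.6179] v=[-2.9373]
Step 9: x=[8.4558] v=[-3.2415]
Step 10: x=[8.2796] v=[-3.5245]
Step 11: x=[8.0904] v=[-3.7843]
Step 12: x=[7.8894] v=[-4.0193]
Step 13: x=[7.6780] v=[-4.2279]
Step 14: x=[7.4576] v=[-4.4088]
Step 15: x=[7.2296] v=[-4.5607]
Step 16: x=[6.9955] v=[-4.6827]
Step 17: x=[6.7568] v=[-4.7740]
Step 18: x=[6.5151] v=[-4.8340]
Step 19: x=[6.2720] v=[-4.8622]
Step 20: x=[6.0291] v=[-4.8585]
Step 21: x=[5.7880] v=[-4.8229]
Step 22: x=[5.5502] v=[-4.7557]
Step 23: x=[5.3173] v=[-4.6573]
Step 24: x=[5.0909] v=[-4.5283]
Step 25: x=[4.8724] v=[-4.3696]
Step 26: x=[4.6633] v=[-4.1822]
Step 27: x=[4.4649] v=[-3.9674]
Step 28: x=[4.2786] v=[-3.7265]
Step 29: x=[4.1055] v=[-3.4612]
Step 30: x=[3.9468] v=[-3.1732]
Step 31: x=[3.8036] v=[-2.8643]
Step 32: x=[3.6768] v=[-2.5366]
Step 33: x=[3.5672] v=[-2.1923]
Step 34: x=[3.4755] v=[-1.8336]
Step 35: x=[3.4024] v=[-1.4629]
Step 36: x=[3.3483] v=[-1.0826]
Step 37: x=[3.3135] v=[-0.6952]
Step 38: x=[3.2983] v=[-0.3032]
Step 39: x=[3.3028] v=[0.0908]
First v>=0 after going negative at step 39, time=1.9500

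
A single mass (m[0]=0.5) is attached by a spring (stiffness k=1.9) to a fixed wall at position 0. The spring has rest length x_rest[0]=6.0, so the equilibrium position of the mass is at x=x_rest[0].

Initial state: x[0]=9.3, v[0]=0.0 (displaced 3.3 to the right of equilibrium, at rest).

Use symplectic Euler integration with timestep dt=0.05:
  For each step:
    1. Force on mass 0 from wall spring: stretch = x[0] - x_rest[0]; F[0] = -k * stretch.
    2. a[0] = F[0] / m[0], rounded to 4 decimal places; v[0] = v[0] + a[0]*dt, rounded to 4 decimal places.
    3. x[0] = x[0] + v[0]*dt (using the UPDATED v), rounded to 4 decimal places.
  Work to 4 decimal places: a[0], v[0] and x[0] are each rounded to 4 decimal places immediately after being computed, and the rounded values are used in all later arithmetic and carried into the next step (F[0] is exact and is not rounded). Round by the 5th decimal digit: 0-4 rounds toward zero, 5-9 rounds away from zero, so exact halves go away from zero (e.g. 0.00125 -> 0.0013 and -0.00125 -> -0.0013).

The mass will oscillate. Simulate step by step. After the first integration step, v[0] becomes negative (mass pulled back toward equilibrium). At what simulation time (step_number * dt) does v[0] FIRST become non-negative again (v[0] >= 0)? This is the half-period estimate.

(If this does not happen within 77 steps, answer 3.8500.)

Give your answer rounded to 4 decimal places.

Step 0: x=[9.3000] v=[0.0000]
Step 1: x=[9.2687] v=[-0.6270]
Step 2: x=[9.2063] v=[-1.2481]
Step 3: x=[9.1134] v=[-1.8573]
Step 4: x=[8.9910] v=[-2.4488]
Step 5: x=[8.8401] v=[-3.0171]
Step 6: x=[8.6623] v=[-3.5567]
Step 7: x=[8.4592] v=[-4.0625]
Step 8: x=[8.2327] v=[-4.5298]
Step 9: x=[7.9850] v=[-4.9540]
Step 10: x=[7.7184] v=[-5.3312]
Step 11: x=[7.4355] v=[-5.6577]
Step 12: x=[7.1390] v=[-5.9304]
Step 13: x=[6.8317] v=[-6.1468]
Step 14: x=[6.5165] v=[-6.3048]
Step 15: x=[6.1964] v=[-6.4029]
Step 16: x=[5.8744] v=[-6.4402]
Step 17: x=[5.5536] v=[-6.4163]
Step 18: x=[5.2370] v=[-6.3315]
Step 19: x=[4.9277] v=[-6.1865]
Step 20: x=[4.6286] v=[-5.9828]
Step 21: x=[4.3425] v=[-5.7222]
Step 22: x=[4.0721] v=[-5.4073]
Step 23: x=[3.8201] v=[-5.0410]
Step 24: x=[3.5888] v=[-4.6268]
Step 25: x=[3.3804] v=[-4.1687]
Step 26: x=[3.1969] v=[-3.6710]
Step 27: x=[3.0400] v=[-3.1384]
Step 28: x=[2.9112] v=[-2.5760]
Step 29: x=[2.8117] v=[-1.9891]
Step 30: x=[2.7425] v=[-1.3833]
Step 31: x=[2.7043] v=[-0.7644]
Step 32: x=[2.6974] v=[-0.1382]
Step 33: x=[2.7219] v=[0.4893]
First v>=0 after going negative at step 33, time=1.6500

Answer: 1.6500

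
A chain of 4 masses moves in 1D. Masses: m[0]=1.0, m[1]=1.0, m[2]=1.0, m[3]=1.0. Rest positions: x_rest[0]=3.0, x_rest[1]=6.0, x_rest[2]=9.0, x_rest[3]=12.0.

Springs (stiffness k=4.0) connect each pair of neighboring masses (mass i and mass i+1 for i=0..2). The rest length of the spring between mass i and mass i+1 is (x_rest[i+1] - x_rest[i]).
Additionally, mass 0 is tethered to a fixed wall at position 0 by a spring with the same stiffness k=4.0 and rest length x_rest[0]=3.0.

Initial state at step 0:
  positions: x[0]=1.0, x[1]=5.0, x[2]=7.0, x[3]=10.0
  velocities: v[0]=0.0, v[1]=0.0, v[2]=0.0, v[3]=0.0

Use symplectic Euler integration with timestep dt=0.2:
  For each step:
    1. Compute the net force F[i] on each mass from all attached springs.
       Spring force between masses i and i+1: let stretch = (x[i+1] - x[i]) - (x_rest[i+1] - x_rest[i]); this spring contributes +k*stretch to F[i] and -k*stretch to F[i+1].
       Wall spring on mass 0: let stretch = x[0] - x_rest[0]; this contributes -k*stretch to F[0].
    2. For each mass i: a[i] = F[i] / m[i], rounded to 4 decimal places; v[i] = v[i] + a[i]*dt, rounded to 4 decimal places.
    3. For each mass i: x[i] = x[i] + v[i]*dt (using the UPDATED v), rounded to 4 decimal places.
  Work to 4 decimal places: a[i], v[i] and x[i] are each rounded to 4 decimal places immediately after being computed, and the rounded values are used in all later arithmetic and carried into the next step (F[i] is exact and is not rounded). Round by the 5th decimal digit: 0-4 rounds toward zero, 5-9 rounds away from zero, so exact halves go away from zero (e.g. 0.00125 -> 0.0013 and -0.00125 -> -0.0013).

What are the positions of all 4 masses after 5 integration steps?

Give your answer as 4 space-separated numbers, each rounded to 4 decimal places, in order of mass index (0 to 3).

Answer: 3.3623 4.6935 7.3970 10.4429

Derivation:
Step 0: x=[1.0000 5.0000 7.0000 10.0000] v=[0.0000 0.0000 0.0000 0.0000]
Step 1: x=[1.4800 4.6800 7.1600 10.0000] v=[2.4000 -1.6000 0.8000 0.0000]
Step 2: x=[2.2352 4.2448 7.3776 10.0256] v=[3.7760 -2.1760 1.0880 0.1280]
Step 3: x=[2.9543 3.9893 7.5176 10.1075] v=[3.5955 -1.2774 0.7002 0.4096]
Step 4: x=[3.3663 4.1327 7.5075 10.2550] v=[2.0601 0.7172 -0.0505 0.7377]
Step 5: x=[3.3623 4.6935 7.3970 10.4429] v=[-0.0198 2.8039 -0.5523 0.9397]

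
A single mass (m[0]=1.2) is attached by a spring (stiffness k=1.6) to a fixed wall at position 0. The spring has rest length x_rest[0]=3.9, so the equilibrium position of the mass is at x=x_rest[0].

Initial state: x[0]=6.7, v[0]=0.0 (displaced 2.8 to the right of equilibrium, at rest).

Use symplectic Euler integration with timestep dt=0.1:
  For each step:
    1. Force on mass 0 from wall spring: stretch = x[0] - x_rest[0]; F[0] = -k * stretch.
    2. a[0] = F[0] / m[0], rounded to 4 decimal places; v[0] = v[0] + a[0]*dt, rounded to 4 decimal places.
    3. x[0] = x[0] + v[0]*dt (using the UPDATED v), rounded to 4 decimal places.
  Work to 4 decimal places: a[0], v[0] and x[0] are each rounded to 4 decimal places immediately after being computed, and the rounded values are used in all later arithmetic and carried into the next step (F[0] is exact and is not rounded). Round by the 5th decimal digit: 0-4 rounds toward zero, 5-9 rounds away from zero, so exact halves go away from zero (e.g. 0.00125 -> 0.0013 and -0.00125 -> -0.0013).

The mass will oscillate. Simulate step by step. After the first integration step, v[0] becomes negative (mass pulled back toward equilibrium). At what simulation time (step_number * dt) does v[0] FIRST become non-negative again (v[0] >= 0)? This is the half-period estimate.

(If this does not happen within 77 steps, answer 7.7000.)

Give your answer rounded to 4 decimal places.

Answer: 2.8000

Derivation:
Step 0: x=[6.7000] v=[0.0000]
Step 1: x=[6.6627] v=[-0.3733]
Step 2: x=[6.5885] v=[-0.7417]
Step 3: x=[6.4785] v=[-1.1002]
Step 4: x=[6.3341] v=[-1.4440]
Step 5: x=[6.1572] v=[-1.7686]
Step 6: x=[5.9502] v=[-2.0696]
Step 7: x=[5.7159] v=[-2.3430]
Step 8: x=[5.4574] v=[-2.5851]
Step 9: x=[5.1781] v=[-2.7928]
Step 10: x=[4.8818] v=[-2.9632]
Step 11: x=[4.5724] v=[-3.0941]
Step 12: x=[4.2540] v=[-3.1838]
Step 13: x=[3.9309] v=[-3.2310]
Step 14: x=[3.6074] v=[-3.2351]
Step 15: x=[3.2878] v=[-3.1961]
Step 16: x=[2.9764] v=[-3.1145]
Step 17: x=[2.6773] v=[-2.9914]
Step 18: x=[2.3945] v=[-2.8284]
Step 19: x=[2.1317] v=[-2.6277]
Step 20: x=[1.8925] v=[-2.3919]
Step 21: x=[1.6801] v=[-2.1242]
Step 22: x=[1.4973] v=[-1.8282]
Step 23: x=[1.3465] v=[-1.5078]
Step 24: x=[1.2298] v=[-1.1673]
Step 25: x=[1.1487] v=[-0.8113]
Step 26: x=[1.1043] v=[-0.4445]
Step 27: x=[1.0971] v=[-0.0717]
Step 28: x=[1.1273] v=[0.3020]
First v>=0 after going negative at step 28, time=2.8000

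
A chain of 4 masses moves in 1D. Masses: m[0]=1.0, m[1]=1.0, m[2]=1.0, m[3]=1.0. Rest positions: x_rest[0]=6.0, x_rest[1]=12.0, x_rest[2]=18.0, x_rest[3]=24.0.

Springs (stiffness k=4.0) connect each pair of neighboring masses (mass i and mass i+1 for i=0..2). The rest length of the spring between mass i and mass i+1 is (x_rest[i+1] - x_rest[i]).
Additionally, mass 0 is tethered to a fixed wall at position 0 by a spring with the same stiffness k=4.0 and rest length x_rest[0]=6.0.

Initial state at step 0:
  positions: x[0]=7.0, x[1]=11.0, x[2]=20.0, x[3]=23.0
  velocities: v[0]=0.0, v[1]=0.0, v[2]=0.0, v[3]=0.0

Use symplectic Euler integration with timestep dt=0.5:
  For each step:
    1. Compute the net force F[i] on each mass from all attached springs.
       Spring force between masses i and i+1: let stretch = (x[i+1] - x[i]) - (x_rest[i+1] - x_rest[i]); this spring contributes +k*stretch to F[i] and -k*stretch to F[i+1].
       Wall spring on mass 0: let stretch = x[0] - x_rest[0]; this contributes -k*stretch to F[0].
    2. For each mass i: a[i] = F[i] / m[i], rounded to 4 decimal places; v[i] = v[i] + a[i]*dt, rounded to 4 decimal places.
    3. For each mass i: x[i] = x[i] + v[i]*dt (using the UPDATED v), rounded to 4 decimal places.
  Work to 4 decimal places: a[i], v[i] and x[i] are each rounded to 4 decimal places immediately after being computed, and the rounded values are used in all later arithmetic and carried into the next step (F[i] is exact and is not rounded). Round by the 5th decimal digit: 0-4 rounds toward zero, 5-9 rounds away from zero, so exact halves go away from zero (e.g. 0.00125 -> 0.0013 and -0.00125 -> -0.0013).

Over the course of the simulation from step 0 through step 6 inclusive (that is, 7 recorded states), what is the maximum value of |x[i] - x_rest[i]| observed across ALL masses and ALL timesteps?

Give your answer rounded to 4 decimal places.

Step 0: x=[7.0000 11.0000 20.0000 23.0000] v=[0.0000 0.0000 0.0000 0.0000]
Step 1: x=[4.0000 16.0000 14.0000 26.0000] v=[-6.0000 10.0000 -12.0000 6.0000]
Step 2: x=[9.0000 7.0000 22.0000 23.0000] v=[10.0000 -18.0000 16.0000 -6.0000]
Step 3: x=[3.0000 15.0000 16.0000 25.0000] v=[-12.0000 16.0000 -12.0000 4.0000]
Step 4: x=[6.0000 12.0000 18.0000 24.0000] v=[6.0000 -6.0000 4.0000 -2.0000]
Step 5: x=[9.0000 9.0000 20.0000 23.0000] v=[6.0000 -6.0000 4.0000 -2.0000]
Step 6: x=[3.0000 17.0000 14.0000 25.0000] v=[-12.0000 16.0000 -12.0000 4.0000]
Max displacement = 5.0000

Answer: 5.0000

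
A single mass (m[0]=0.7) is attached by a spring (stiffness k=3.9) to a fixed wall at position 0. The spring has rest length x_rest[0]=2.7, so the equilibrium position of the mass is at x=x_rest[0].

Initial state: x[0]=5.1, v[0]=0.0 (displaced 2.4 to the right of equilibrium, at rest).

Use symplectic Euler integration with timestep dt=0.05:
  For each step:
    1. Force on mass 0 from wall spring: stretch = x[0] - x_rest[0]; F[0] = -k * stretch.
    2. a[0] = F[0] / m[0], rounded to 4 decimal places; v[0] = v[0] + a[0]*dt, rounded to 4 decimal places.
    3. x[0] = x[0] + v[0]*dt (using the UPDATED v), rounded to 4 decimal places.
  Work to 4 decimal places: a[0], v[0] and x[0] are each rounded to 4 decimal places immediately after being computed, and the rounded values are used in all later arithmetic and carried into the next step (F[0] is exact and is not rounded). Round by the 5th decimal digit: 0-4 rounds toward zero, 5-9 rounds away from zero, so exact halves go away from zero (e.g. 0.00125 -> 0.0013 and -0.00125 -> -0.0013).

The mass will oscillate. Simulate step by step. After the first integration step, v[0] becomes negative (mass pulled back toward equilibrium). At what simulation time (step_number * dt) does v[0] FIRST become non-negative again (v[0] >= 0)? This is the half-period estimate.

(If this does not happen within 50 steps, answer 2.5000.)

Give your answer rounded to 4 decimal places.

Step 0: x=[5.1000] v=[0.0000]
Step 1: x=[5.0666] v=[-0.6686]
Step 2: x=[5.0002] v=[-1.3279]
Step 3: x=[4.9018] v=[-1.9687]
Step 4: x=[4.7727] v=[-2.5821]
Step 5: x=[4.6147] v=[-3.1595]
Step 6: x=[4.4301] v=[-3.6929]
Step 7: x=[4.2214] v=[-4.1749]
Step 8: x=[3.9915] v=[-4.5987]
Step 9: x=[3.7436] v=[-4.9585]
Step 10: x=[3.4811] v=[-5.2492]
Step 11: x=[3.2078] v=[-5.4668]
Step 12: x=[2.9274] v=[-5.6083]
Step 13: x=[2.6438] v=[-5.6716]
Step 14: x=[2.3610] v=[-5.6559]
Step 15: x=[2.0829] v=[-5.5615]
Step 16: x=[1.8134] v=[-5.3896]
Step 17: x=[1.5563] v=[-5.1426]
Step 18: x=[1.3151] v=[-4.8240]
Step 19: x=[1.0932] v=[-4.4382]
Step 20: x=[0.8937] v=[-3.9906]
Step 21: x=[0.7193] v=[-3.4874]
Step 22: x=[0.5725] v=[-2.9356]
Step 23: x=[0.4554] v=[-2.3429]
Step 24: x=[0.3695] v=[-1.7176]
Step 25: x=[0.3161] v=[-1.0684]
Step 26: x=[0.2959] v=[-0.4043]
Step 27: x=[0.3092] v=[0.2654]
First v>=0 after going negative at step 27, time=1.3500

Answer: 1.3500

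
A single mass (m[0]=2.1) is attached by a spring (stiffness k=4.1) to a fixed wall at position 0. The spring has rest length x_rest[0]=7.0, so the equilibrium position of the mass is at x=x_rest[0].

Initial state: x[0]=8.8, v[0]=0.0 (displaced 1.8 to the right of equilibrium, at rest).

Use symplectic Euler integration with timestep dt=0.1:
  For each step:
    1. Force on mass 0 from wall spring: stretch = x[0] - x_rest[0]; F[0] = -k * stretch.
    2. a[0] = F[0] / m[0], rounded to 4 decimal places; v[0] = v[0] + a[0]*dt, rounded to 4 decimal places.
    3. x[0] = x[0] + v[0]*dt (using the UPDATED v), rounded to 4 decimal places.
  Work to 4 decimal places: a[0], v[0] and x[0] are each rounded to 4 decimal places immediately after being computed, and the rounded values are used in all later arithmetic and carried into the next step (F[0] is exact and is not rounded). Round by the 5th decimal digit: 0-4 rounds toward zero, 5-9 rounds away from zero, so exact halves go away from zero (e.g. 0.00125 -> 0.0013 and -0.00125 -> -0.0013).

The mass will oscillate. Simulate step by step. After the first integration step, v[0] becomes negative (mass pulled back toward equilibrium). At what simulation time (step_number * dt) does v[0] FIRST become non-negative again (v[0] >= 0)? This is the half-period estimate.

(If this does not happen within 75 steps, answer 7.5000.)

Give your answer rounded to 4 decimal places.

Step 0: x=[8.8000] v=[0.0000]
Step 1: x=[8.7649] v=[-0.3514]
Step 2: x=[8.6953] v=[-0.6960]
Step 3: x=[8.5926] v=[-1.0270]
Step 4: x=[8.4588] v=[-1.3379]
Step 5: x=[8.2965] v=[-1.6227]
Step 6: x=[8.1089] v=[-1.8758]
Step 7: x=[7.8997] v=[-2.0923]
Step 8: x=[7.6729] v=[-2.2680]
Step 9: x=[7.4330] v=[-2.3994]
Step 10: x=[7.1846] v=[-2.4839]
Step 11: x=[6.9326] v=[-2.5199]
Step 12: x=[6.6819] v=[-2.5067]
Step 13: x=[6.4374] v=[-2.4446]
Step 14: x=[6.2039] v=[-2.3348]
Step 15: x=[5.9860] v=[-2.1794]
Step 16: x=[5.7879] v=[-1.9814]
Step 17: x=[5.6134] v=[-1.7448]
Step 18: x=[5.4660] v=[-1.4741]
Step 19: x=[5.3485] v=[-1.1746]
Step 20: x=[5.2633] v=[-0.8522]
Step 21: x=[5.2120] v=[-0.5131]
Step 22: x=[5.1956] v=[-0.1640]
Step 23: x=[5.2144] v=[0.1883]
First v>=0 after going negative at step 23, time=2.3000

Answer: 2.3000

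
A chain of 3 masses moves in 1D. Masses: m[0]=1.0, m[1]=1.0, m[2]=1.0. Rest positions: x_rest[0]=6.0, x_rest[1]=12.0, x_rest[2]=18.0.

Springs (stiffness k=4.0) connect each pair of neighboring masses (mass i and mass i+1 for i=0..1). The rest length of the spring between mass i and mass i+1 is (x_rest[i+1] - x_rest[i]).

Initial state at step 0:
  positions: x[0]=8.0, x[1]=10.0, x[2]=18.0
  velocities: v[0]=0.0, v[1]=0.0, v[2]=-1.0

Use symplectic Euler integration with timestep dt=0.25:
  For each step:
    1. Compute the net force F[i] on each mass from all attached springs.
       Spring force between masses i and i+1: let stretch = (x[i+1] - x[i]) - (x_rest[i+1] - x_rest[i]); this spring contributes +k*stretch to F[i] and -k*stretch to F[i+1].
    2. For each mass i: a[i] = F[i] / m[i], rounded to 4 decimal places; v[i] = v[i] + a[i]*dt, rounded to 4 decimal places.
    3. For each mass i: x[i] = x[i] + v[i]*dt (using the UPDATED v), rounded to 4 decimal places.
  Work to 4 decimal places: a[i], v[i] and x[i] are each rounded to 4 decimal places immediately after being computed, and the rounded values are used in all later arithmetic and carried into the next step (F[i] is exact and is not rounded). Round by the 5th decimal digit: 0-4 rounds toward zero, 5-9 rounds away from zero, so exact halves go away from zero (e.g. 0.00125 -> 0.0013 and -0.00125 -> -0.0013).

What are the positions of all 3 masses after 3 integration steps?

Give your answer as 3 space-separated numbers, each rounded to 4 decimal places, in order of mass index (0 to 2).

Answer: 4.6719 14.0156 16.5625

Derivation:
Step 0: x=[8.0000 10.0000 18.0000] v=[0.0000 0.0000 -1.0000]
Step 1: x=[7.0000 11.5000 17.2500] v=[-4.0000 6.0000 -3.0000]
Step 2: x=[5.6250 13.3125 16.5625] v=[-5.5000 7.2500 -2.7500]
Step 3: x=[4.6719 14.0156 16.5625] v=[-3.8125 2.8125 0.0000]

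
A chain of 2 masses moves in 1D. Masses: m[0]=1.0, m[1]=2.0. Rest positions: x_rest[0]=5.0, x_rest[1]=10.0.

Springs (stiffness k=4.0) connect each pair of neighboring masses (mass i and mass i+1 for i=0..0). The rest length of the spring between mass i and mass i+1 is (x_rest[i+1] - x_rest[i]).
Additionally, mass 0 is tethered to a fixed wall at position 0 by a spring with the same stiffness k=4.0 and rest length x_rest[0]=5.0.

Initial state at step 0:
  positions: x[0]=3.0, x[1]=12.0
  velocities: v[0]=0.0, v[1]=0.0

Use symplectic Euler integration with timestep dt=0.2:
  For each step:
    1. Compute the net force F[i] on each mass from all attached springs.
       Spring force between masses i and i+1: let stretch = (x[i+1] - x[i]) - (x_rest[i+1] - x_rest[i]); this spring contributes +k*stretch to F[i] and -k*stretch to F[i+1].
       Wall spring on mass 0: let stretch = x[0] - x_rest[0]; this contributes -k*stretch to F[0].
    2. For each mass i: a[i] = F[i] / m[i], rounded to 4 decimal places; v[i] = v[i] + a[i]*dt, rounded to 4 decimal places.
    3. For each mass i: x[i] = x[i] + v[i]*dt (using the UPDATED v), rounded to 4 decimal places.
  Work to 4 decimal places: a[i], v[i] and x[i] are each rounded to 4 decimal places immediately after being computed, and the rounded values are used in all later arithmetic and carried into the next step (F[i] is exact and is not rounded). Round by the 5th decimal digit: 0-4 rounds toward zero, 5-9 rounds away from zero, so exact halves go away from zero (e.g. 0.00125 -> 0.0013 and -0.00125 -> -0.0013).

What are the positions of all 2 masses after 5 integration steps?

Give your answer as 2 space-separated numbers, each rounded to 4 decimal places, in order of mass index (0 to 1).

Step 0: x=[3.0000 12.0000] v=[0.0000 0.0000]
Step 1: x=[3.9600 11.6800] v=[4.8000 -1.6000]
Step 2: x=[5.5216 11.1424] v=[7.8080 -2.6880]
Step 3: x=[7.0991 10.5551] v=[7.8874 -2.9363]
Step 4: x=[8.0937 10.0914] v=[4.9729 -2.3187]
Step 5: x=[8.1129 9.8678] v=[0.0961 -1.1178]

Answer: 8.1129 9.8678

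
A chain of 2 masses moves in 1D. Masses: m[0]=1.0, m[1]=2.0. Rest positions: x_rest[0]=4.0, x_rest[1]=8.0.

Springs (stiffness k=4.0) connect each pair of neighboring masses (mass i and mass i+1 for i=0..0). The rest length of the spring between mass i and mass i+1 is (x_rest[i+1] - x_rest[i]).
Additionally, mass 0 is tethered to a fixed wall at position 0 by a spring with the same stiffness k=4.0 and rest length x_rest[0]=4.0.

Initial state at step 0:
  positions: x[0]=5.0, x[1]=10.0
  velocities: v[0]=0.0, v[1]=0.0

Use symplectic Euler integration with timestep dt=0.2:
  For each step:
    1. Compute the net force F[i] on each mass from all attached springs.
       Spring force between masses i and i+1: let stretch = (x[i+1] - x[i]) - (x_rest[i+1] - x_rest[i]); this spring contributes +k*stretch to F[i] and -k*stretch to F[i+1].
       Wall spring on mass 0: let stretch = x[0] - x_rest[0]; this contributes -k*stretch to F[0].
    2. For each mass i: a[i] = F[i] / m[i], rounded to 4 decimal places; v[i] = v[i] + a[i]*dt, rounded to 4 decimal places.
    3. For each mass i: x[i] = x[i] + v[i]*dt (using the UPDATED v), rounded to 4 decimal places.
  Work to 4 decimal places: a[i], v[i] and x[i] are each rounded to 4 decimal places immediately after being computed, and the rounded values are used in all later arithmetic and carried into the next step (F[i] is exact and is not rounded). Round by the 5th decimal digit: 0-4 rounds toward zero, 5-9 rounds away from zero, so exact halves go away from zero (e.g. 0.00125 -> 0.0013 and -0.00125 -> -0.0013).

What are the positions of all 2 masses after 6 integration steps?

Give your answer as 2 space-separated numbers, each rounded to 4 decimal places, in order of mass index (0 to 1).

Step 0: x=[5.0000 10.0000] v=[0.0000 0.0000]
Step 1: x=[5.0000 9.9200] v=[0.0000 -0.4000]
Step 2: x=[4.9872 9.7664] v=[-0.0640 -0.7680]
Step 3: x=[4.9411 9.5505] v=[-0.2304 -1.0797]
Step 4: x=[4.8419 9.2858] v=[-0.4958 -1.3235]
Step 5: x=[4.6791 8.9856] v=[-0.8142 -1.5011]
Step 6: x=[4.4566 8.6609] v=[-1.1123 -1.6237]

Answer: 4.4566 8.6609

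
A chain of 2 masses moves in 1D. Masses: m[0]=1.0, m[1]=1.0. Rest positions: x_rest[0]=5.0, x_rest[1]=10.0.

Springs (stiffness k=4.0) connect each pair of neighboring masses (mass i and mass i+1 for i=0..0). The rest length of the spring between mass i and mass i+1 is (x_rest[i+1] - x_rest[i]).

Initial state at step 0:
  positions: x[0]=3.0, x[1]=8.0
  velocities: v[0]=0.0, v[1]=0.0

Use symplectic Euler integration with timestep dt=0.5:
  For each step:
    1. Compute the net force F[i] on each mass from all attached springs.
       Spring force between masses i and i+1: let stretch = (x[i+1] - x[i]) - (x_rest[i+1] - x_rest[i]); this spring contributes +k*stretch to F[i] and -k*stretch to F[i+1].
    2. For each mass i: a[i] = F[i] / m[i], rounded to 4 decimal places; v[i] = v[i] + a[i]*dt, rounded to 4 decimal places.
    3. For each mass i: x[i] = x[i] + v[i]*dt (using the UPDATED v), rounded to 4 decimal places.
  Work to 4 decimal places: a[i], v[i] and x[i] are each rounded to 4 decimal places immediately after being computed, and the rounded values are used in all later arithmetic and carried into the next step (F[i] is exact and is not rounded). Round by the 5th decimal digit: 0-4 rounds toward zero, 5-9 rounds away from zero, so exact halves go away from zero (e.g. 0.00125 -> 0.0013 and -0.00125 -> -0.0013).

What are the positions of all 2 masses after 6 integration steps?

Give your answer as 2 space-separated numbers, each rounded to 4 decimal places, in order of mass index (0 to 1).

Answer: 3.0000 8.0000

Derivation:
Step 0: x=[3.0000 8.0000] v=[0.0000 0.0000]
Step 1: x=[3.0000 8.0000] v=[0.0000 0.0000]
Step 2: x=[3.0000 8.0000] v=[0.0000 0.0000]
Step 3: x=[3.0000 8.0000] v=[0.0000 0.0000]
Step 4: x=[3.0000 8.0000] v=[0.0000 0.0000]
Step 5: x=[3.0000 8.0000] v=[0.0000 0.0000]
Step 6: x=[3.0000 8.0000] v=[0.0000 0.0000]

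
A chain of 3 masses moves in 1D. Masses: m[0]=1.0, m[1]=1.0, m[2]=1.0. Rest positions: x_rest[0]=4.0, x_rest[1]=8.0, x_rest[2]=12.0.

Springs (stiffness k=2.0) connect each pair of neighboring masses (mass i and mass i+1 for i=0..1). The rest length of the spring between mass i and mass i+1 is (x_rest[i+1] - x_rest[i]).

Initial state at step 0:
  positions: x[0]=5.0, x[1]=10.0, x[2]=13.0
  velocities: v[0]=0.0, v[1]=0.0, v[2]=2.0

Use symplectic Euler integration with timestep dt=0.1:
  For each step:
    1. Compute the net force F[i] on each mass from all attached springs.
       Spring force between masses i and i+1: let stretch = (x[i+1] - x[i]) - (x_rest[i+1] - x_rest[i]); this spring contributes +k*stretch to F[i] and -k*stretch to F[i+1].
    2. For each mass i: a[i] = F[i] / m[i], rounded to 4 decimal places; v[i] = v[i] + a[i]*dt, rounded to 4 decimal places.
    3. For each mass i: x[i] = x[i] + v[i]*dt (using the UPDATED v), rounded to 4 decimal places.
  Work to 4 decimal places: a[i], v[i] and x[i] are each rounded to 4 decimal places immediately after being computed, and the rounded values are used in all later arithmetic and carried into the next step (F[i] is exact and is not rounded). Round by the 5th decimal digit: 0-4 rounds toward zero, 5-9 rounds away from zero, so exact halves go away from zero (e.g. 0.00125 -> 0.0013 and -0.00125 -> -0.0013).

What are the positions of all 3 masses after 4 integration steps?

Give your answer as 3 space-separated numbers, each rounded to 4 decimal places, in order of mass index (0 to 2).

Step 0: x=[5.0000 10.0000 13.0000] v=[0.0000 0.0000 2.0000]
Step 1: x=[5.0200 9.9600 13.2200] v=[0.2000 -0.4000 2.2000]
Step 2: x=[5.0588 9.8864 13.4548] v=[0.3880 -0.7360 2.3480]
Step 3: x=[5.1142 9.7876 13.6982] v=[0.5535 -0.9878 2.4343]
Step 4: x=[5.1830 9.6736 13.9434] v=[0.6882 -1.1404 2.4522]

Answer: 5.1830 9.6736 13.9434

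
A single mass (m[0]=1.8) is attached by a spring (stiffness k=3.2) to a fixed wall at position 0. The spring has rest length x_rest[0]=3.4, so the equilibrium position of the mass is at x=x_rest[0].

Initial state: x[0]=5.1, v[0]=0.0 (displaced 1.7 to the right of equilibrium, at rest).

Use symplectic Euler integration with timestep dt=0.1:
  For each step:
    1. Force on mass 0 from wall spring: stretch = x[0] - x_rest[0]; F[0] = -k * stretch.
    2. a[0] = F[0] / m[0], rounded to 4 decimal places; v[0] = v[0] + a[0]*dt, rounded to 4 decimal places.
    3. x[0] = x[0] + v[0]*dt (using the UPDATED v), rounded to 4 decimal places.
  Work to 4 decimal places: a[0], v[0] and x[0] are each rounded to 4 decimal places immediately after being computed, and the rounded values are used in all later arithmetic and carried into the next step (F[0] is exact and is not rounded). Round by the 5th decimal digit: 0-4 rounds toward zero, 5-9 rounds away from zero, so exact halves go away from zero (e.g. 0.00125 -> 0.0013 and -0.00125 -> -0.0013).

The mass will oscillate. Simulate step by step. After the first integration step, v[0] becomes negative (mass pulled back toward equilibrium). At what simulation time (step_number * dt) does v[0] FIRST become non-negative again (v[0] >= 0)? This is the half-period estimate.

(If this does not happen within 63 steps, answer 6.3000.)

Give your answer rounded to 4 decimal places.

Step 0: x=[5.1000] v=[0.0000]
Step 1: x=[5.0698] v=[-0.3022]
Step 2: x=[5.0099] v=[-0.5991]
Step 3: x=[4.9214] v=[-0.8853]
Step 4: x=[4.8058] v=[-1.1558]
Step 5: x=[4.6652] v=[-1.4057]
Step 6: x=[4.5021] v=[-1.6306]
Step 7: x=[4.3195] v=[-1.8265]
Step 8: x=[4.1205] v=[-1.9900]
Step 9: x=[3.9087] v=[-2.1181]
Step 10: x=[3.6879] v=[-2.2085]
Step 11: x=[3.4619] v=[-2.2597]
Step 12: x=[3.2348] v=[-2.2707]
Step 13: x=[3.0107] v=[-2.2413]
Step 14: x=[2.7935] v=[-2.1721]
Step 15: x=[2.5871] v=[-2.0643]
Step 16: x=[2.3951] v=[-1.9198]
Step 17: x=[2.2210] v=[-1.7412]
Step 18: x=[2.0678] v=[-1.5316]
Step 19: x=[1.9383] v=[-1.2948]
Step 20: x=[1.8348] v=[-1.0349]
Step 21: x=[1.7591] v=[-0.7566]
Step 22: x=[1.7126] v=[-0.4649]
Step 23: x=[1.6961] v=[-0.1649]
Step 24: x=[1.7099] v=[0.1380]
First v>=0 after going negative at step 24, time=2.4000

Answer: 2.4000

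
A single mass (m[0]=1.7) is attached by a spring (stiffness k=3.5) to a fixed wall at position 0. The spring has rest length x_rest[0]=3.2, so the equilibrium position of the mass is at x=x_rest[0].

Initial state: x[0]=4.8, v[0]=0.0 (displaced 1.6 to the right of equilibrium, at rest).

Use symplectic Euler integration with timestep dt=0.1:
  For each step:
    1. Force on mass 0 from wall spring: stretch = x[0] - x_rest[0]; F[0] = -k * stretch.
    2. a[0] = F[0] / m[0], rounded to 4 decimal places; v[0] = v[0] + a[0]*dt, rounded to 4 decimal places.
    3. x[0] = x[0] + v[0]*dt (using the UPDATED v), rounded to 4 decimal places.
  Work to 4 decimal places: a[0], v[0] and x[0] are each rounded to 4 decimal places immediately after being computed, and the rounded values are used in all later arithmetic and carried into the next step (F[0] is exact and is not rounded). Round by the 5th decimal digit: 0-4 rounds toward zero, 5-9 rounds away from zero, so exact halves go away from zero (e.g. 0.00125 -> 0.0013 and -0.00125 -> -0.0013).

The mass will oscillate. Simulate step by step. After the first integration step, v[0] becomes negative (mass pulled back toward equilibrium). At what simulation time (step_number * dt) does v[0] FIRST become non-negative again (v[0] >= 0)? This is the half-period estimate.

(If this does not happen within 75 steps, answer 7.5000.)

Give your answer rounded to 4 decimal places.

Step 0: x=[4.8000] v=[0.0000]
Step 1: x=[4.7671] v=[-0.3294]
Step 2: x=[4.7019] v=[-0.6520]
Step 3: x=[4.6058] v=[-0.9612]
Step 4: x=[4.4807] v=[-1.2506]
Step 5: x=[4.3293] v=[-1.5143]
Step 6: x=[4.1546] v=[-1.7468]
Step 7: x=[3.9603] v=[-1.9433]
Step 8: x=[3.7503] v=[-2.0998]
Step 9: x=[3.5290] v=[-2.2131]
Step 10: x=[3.3009] v=[-2.2808]
Step 11: x=[3.0707] v=[-2.3016]
Step 12: x=[2.8432] v=[-2.2750]
Step 13: x=[2.6231] v=[-2.2015]
Step 14: x=[2.4148] v=[-2.0827]
Step 15: x=[2.2227] v=[-1.9210]
Step 16: x=[2.0507] v=[-1.7198]
Step 17: x=[1.9024] v=[-1.4832]
Step 18: x=[1.7808] v=[-1.2161]
Step 19: x=[1.6884] v=[-0.9239]
Step 20: x=[1.6271] v=[-0.6127]
Step 21: x=[1.5982] v=[-0.2889]
Step 22: x=[1.6023] v=[0.0409]
First v>=0 after going negative at step 22, time=2.2000

Answer: 2.2000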